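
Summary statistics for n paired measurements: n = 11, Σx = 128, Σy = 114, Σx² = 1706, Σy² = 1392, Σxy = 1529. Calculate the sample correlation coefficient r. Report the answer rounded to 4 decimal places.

0.9482

S_xy = nΣxy − ΣxΣy = 11·1529 − 128·114 = 16819 − 14592 = 2227
S_xx = nΣx² − (Σx)² = 11·1706 − 128² = 18766 − 16384 = 2382
S_yy = nΣy² − (Σy)² = 11·1392 − 114² = 15312 − 12996 = 2316
r = S_xy / √(S_xx·S_yy) = 2227 / √(2382·2316) = 2227 / √5516712 = 2227 / 2348.7682 = 0.9482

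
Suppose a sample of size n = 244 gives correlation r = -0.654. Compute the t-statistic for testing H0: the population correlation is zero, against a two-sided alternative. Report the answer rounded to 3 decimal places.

t = r·√(n−2) / √(1−r²) with r = -0.654, n = 244
  = -0.654·√242 / √(1 − 0.427716)
  = -0.654·15.556349 / 0.756495
  = -10.173852 / 0.756495 = -13.449

-13.449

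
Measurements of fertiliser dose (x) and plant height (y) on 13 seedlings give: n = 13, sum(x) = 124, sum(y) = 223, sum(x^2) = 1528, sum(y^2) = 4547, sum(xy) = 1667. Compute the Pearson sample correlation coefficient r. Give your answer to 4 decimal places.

-0.9217

Numerator: nΣxy − (Σx)(Σy) = 13·1667 − (124)(223) = -5981
Denominator: √[(nΣx²−(Σx)²)(nΣy²−(Σy)²)]
  nΣx²−(Σx)² = 13·1528 − 15376 = 4488;  nΣy²−(Σy)² = 13·4547 − 49729 = 9382
  √(4488·9382) = √42106416 = 6488.9457
r = -5981 / 6488.9457 = -0.9217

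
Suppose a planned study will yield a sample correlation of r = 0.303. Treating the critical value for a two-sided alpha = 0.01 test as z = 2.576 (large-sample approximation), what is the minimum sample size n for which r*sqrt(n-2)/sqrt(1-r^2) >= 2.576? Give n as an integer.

r√(n−2)/√(1−r²) ≥ 2.576  ⇔  n−2 ≥ (2.576)²·(1−r²)/r²
(1−r²)/r² = (1−0.091809)/0.091809 = 9.8922
n ≥ 2 + 6.635776·9.8922 = 2 + 65.6424 = 67.6424
⌈67.6424⌉ = 68

68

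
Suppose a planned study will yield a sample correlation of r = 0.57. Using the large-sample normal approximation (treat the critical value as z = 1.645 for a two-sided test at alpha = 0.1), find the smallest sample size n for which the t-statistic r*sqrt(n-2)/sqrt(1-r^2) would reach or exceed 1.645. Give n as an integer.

8

r√(n−2)/√(1−r²) ≥ 1.645  ⇔  n−2 ≥ (1.645)²·(1−r²)/r²
(1−r²)/r² = (1−0.3249)/0.3249 = 2.0779
n ≥ 2 + 2.706025·2.0779 = 2 + 5.6228 = 7.6228
⌈7.6228⌉ = 8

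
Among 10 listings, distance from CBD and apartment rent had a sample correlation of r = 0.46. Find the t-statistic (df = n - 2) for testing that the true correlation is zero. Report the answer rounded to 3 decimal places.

1.465

t = r·√(n−2) / √(1−r²) with r = 0.46, n = 10
  = 0.46·√8 / √(1 − 0.2116)
  = 0.46·2.828427 / 0.887919
  = 1.301076 / 0.887919 = 1.465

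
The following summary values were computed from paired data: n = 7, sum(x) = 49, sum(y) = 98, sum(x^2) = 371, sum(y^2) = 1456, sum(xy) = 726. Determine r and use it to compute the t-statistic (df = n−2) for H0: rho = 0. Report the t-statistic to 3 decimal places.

3.262

S_xy = nΣxy − ΣxΣy = 7·726 − 49·98 = 5082 − 4802 = 280
S_xx = nΣx² − (Σx)² = 7·371 − 49² = 2597 − 2401 = 196
S_yy = nΣy² − (Σy)² = 7·1456 − 98² = 10192 − 9604 = 588
r = S_xy / √(S_xx·S_yy) = 280 / √(196·588) = 280 / √115248 = 280 / 339.4820 = 0.8248
t = r·√(n−2)/√(1−r²) = 0.8248·√5 / √(1−0.680295) = 1.844309 / 0.565425 = 3.262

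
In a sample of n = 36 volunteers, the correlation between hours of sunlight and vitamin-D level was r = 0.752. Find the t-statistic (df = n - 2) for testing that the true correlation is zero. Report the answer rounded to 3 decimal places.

6.652

t = r·√(n−2) / √(1−r²) with r = 0.752, n = 36
  = 0.752·√34 / √(1 − 0.565504)
  = 0.752·5.830952 / 0.659163
  = 4.384876 / 0.659163 = 6.652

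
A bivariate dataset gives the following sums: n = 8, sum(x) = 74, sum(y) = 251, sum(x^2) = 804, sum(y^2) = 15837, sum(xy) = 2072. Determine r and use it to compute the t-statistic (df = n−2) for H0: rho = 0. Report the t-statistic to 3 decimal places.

-0.649

Numerator: nΣxy − (Σx)(Σy) = 8·2072 − (74)(251) = -1998
Denominator: √[(nΣx²−(Σx)²)(nΣy²−(Σy)²)]
  nΣx²−(Σx)² = 8·804 − 5476 = 956;  nΣy²−(Σy)² = 8·15837 − 63001 = 63695
  √(956·63695) = √60892420 = 7803.3595
r = -1998 / 7803.3595 = -0.2560
t = r·√(n−2)/√(1−r²) = -0.2560·√6 / √(1−0.065536) = -0.627069 / 0.966677 = -0.649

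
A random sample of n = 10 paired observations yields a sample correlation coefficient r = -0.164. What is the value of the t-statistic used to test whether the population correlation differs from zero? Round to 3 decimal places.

1 − r² = 1 − 0.026896 = 0.973104;  √(1−r²) = 0.986460
√(n−2) = √8 = 2.828427
t = r·√(n−2)/√(1−r²) = -0.164 · 2.828427 / 0.986460 = -0.470

-0.470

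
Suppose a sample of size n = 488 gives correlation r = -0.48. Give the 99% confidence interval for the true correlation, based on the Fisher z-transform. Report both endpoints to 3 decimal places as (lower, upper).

(-0.565, -0.385)

Fisher z: z_r = atanh(r) = ½·ln((1+(-0.48))/(1−(-0.48))) = -0.522984
SE(z) = 1/√(n−3) = 1/√485 = 0.045408
99% ⇒ z* = 2.576; margin = 2.576·0.045408 = 0.116971
CI on z-scale: (-0.639955, -0.406013)
Back-transform: tanh(-0.639955) = -0.564869, tanh(-0.406013) = -0.385082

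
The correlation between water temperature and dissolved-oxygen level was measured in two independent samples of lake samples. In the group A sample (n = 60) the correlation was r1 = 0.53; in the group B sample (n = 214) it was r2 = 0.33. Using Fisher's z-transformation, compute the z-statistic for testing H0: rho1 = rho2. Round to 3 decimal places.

1.657

Fisher z-transforms: z1 = atanh(0.53) = 0.590145, z2 = atanh(0.33) = 0.342828; difference d = 0.247317
Var(d) = 1/57 + 1/211 = 0.0175439 + 0.0047393 = 0.0222832
z = d/√Var(d) = 0.247317 / √0.0222832 = 0.247317 / 0.149276 = 1.657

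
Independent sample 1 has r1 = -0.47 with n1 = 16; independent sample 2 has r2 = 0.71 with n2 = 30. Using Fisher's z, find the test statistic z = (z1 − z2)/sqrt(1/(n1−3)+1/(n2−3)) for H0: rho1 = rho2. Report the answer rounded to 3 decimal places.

-4.139

Fisher z-transforms: z1 = atanh(-0.47) = -0.510070, z2 = atanh(0.71) = 0.887184; difference d = -1.397254
Var(d) = 1/13 + 1/27 = 0.0769231 + 0.0370370 = 0.1139601
z = d/√Var(d) = -1.397254 / √0.1139601 = -1.397254 / 0.337580 = -4.139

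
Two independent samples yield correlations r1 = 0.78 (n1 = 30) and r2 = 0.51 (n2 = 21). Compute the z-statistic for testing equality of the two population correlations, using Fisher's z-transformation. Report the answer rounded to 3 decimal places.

1.586

Fisher z-transforms: z1 = atanh(0.78) = 1.045371, z2 = atanh(0.51) = 0.562730; difference d = 0.482641
Var(d) = 1/27 + 1/18 = 0.0370370 + 0.0555556 = 0.0925926
z = d/√Var(d) = 0.482641 / √0.0925926 = 0.482641 / 0.304290 = 1.586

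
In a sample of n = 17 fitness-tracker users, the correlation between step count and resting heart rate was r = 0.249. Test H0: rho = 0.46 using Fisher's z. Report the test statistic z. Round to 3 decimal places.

-0.909

Fisher z: atanh(0.249) = 0.254346, atanh(0.46) = 0.497311
z = (z_r − z_0)·√(n−3) = (0.254346 − 0.497311)·√14 = -0.242965 · 3.741657 = -0.909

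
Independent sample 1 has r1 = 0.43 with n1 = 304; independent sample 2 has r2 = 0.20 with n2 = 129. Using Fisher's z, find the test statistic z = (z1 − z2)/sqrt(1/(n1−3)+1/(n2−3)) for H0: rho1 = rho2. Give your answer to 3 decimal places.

2.424

z1 = atanh(0.43) = 0.459897,  z2 = atanh(0.20) = 0.202733
SE = √(1/(n1−3) + 1/(n2−3)) = √(1/301 + 1/126) = √(0.0033223 + 0.0079365) = √0.0112588 = 0.106107
z = (z1 − z2)/SE = (0.459897 − 0.202733) / 0.106107 = 0.257164 / 0.106107 = 2.424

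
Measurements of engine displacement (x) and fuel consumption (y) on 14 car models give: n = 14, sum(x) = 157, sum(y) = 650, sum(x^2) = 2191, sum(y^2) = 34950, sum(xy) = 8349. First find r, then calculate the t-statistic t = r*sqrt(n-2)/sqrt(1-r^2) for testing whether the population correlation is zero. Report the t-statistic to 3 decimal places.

3.806

S_xy = nΣxy − ΣxΣy = 14·8349 − 157·650 = 116886 − 102050 = 14836
S_xx = nΣx² − (Σx)² = 14·2191 − 157² = 30674 − 24649 = 6025
S_yy = nΣy² − (Σy)² = 14·34950 − 650² = 489300 − 422500 = 66800
r = S_xy / √(S_xx·S_yy) = 14836 / √(6025·66800) = 14836 / √402470000 = 14836 / 20061.6550 = 0.7395
t = r·√(n−2)/√(1−r²) = 0.7395·√12 / √(1−0.546860) = 2.561703 / 0.673157 = 3.806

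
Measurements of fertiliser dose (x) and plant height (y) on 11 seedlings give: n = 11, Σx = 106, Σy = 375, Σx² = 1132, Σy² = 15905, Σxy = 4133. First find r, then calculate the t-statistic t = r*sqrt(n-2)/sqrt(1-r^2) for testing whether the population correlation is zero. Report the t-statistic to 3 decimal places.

Numerator: nΣxy − (Σx)(Σy) = 11·4133 − (106)(375) = 5713
Denominator: √[(nΣx²−(Σx)²)(nΣy²−(Σy)²)]
  nΣx²−(Σx)² = 11·1132 − 11236 = 1216;  nΣy²−(Σy)² = 11·15905 − 140625 = 34330
  √(1216·34330) = √41745280 = 6461.0587
r = 5713 / 6461.0587 = 0.8842
t = r·√(n−2)/√(1−r²) = 0.8842·√9 / √(1−0.781810) = 2.652600 / 0.467108 = 5.679

5.679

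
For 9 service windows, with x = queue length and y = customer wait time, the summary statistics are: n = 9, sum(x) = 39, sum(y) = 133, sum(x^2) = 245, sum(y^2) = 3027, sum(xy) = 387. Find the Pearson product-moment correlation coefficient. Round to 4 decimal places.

S_xy = nΣxy − ΣxΣy = 9·387 − 39·133 = 3483 − 5187 = -1704
S_xx = nΣx² − (Σx)² = 9·245 − 39² = 2205 − 1521 = 684
S_yy = nΣy² − (Σy)² = 9·3027 − 133² = 27243 − 17689 = 9554
r = S_xy / √(S_xx·S_yy) = -1704 / √(684·9554) = -1704 / √6534936 = -1704 / 2556.3521 = -0.6666

-0.6666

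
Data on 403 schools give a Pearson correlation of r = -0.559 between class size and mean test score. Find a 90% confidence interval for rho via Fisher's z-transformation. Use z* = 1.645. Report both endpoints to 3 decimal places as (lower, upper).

z_r = atanh(-0.559) = -0.631377;  SE = 1/√(n−3) = 1/√400 = 0.050000
z-limits: -0.631377 ± 1.645·0.050000 = -0.631377 ± 0.082250 = [-0.713627, -0.549127]
ρ-limits: (tanh -0.713627, tanh -0.549127) = (-0.613, -0.500)

(-0.613, -0.500)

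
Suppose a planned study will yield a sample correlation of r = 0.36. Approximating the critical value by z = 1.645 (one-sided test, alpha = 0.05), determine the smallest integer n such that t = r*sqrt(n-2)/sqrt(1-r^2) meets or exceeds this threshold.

21

Need r·√(n−2)/√(1−r²) ≥ 1.645
√(n−2) ≥ 1.645·√(1−0.1296) / 0.36 = 1.645·0.932952 / 0.36 = 4.2631
n−2 ≥ 18.1740  ⇒  n ≥ 20.1740
Smallest integer n = 21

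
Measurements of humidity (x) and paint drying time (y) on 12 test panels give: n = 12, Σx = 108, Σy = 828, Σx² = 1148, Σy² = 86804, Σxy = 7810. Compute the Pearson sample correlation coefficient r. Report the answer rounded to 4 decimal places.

0.1567

S_xy = nΣxy − ΣxΣy = 12·7810 − 108·828 = 93720 − 89424 = 4296
S_xx = nΣx² − (Σx)² = 12·1148 − 108² = 13776 − 11664 = 2112
S_yy = nΣy² − (Σy)² = 12·86804 − 828² = 1041648 − 685584 = 356064
r = S_xy / √(S_xx·S_yy) = 4296 / √(2112·356064) = 4296 / √752007168 = 4296 / 27422.7491 = 0.1567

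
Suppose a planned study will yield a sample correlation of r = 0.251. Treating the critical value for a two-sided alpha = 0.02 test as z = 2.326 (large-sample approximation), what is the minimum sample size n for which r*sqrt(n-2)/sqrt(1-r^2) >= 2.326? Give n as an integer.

83

r√(n−2)/√(1−r²) ≥ 2.326  ⇔  n−2 ≥ (2.326)²·(1−r²)/r²
(1−r²)/r² = (1−0.063001)/0.063001 = 14.8728
n ≥ 2 + 5.410276·14.8728 = 2 + 80.4660 = 82.4660
⌈82.4660⌉ = 83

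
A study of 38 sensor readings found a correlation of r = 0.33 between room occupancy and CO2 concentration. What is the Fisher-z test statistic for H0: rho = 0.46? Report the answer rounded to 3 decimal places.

z_r = atanh(0.33) = 0.342828,  z_0 = atanh(0.46) = 0.497311
SE = 1/√(n−3) = 1/√35 = 0.169031
z = (z_r − z_0)/SE = (0.342828 − 0.497311) / 0.169031 = -0.154483 / 0.169031 = -0.914

-0.914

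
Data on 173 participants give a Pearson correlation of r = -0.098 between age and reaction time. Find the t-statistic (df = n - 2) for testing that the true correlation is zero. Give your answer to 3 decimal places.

1 − r² = 1 − 0.009604 = 0.990396;  √(1−r²) = 0.995186
√(n−2) = √171 = 13.076697
t = r·√(n−2)/√(1−r²) = -0.098 · 13.076697 / 0.995186 = -1.288

-1.288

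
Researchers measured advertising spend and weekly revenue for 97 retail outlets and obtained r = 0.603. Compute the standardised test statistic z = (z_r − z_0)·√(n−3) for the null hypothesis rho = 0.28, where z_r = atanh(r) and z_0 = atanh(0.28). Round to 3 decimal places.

3.977

z_r = atanh(0.603) = 0.697848,  z_0 = atanh(0.28) = 0.287682
SE = 1/√(n−3) = 1/√94 = 0.103142
z = (z_r − z_0)/SE = (0.697848 − 0.287682) / 0.103142 = 0.410166 / 0.103142 = 3.977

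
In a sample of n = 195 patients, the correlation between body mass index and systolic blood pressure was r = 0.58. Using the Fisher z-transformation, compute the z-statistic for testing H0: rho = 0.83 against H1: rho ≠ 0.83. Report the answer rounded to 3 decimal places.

-7.284

z_r = atanh(0.58) = 0.662463,  z_0 = atanh(0.83) = 1.188136
SE = 1/√(n−3) = 1/√192 = 0.072169
z = (z_r − z_0)/SE = (0.662463 − 1.188136) / 0.072169 = -0.525673 / 0.072169 = -7.284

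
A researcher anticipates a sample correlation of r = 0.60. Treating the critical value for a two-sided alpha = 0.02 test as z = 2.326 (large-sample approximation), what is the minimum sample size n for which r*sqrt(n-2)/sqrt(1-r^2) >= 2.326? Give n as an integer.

Need r·√(n−2)/√(1−r²) ≥ 2.326
√(n−2) ≥ 2.326·√(1−0.3600) / 0.60 = 2.326·0.800000 / 0.60 = 3.1013
n−2 ≥ 9.6181  ⇒  n ≥ 11.6181
Smallest integer n = 12

12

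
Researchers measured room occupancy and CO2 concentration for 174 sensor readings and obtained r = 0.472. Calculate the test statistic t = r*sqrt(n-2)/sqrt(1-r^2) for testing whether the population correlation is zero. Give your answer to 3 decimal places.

t = r·√(n−2) / √(1−r²) with r = 0.472, n = 174
  = 0.472·√172 / √(1 − 0.222784)
  = 0.472·13.114877 / 0.881599
  = 6.190222 / 0.881599 = 7.022

7.022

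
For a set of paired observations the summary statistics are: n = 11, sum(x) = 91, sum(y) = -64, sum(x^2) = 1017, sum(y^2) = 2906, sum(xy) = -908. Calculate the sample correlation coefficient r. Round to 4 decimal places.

S_xy = nΣxy − ΣxΣy = 11·(-908) − 91·(-64) = -9988 − (-5824) = -4164
S_xx = nΣx² − (Σx)² = 11·1017 − 91² = 11187 − 8281 = 2906
S_yy = nΣy² − (Σy)² = 11·2906 − (-64)² = 31966 − 4096 = 27870
r = S_xy / √(S_xx·S_yy) = -4164 / √(2906·27870) = -4164 / √80990220 = -4164 / 8999.4567 = -0.4627

-0.4627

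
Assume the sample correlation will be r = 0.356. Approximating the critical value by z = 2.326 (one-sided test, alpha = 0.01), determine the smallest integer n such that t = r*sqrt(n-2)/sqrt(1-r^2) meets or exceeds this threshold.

40

r√(n−2)/√(1−r²) ≥ 2.326  ⇔  n−2 ≥ (2.326)²·(1−r²)/r²
(1−r²)/r² = (1−0.126736)/0.126736 = 6.8904
n ≥ 2 + 5.410276·6.8904 = 2 + 37.2790 = 39.2790
⌈39.2790⌉ = 40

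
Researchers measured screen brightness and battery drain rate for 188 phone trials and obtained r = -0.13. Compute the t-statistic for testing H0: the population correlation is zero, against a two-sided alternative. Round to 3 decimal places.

1 − r² = 1 − 0.0169 = 0.9831;  √(1−r²) = 0.991514
√(n−2) = √186 = 13.638182
t = r·√(n−2)/√(1−r²) = -0.13 · 13.638182 / 0.991514 = -1.788

-1.788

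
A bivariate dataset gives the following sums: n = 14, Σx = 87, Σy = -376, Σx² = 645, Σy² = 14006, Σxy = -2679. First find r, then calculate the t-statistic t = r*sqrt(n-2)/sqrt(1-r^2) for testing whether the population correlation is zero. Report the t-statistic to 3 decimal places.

-2.201

Numerator: nΣxy − (Σx)(Σy) = 14·(-2679) − (87)(-376) = -4794
Denominator: √[(nΣx²−(Σx)²)(nΣy²−(Σy)²)]
  nΣx²−(Σx)² = 14·645 − 7569 = 1461;  nΣy²−(Σy)² = 14·14006 − 141376 = 54708
  √(1461·54708) = √79928388 = 8940.2678
r = -4794 / 8940.2678 = -0.5362
t = r·√(n−2)/√(1−r²) = -0.5362·√12 / √(1−0.287510) = -1.857451 / 0.844091 = -2.201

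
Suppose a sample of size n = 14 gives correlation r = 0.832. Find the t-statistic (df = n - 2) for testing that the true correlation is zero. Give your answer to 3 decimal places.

t = r·√(n−2) / √(1−r²) with r = 0.832, n = 14
  = 0.832·√12 / √(1 − 0.692224)
  = 0.832·3.464102 / 0.554776
  = 2.882133 / 0.554776 = 5.195

5.195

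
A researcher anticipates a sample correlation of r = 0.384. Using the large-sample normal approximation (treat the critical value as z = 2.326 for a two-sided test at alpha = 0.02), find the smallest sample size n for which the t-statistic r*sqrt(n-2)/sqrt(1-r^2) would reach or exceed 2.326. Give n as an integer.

Need r·√(n−2)/√(1−r²) ≥ 2.326
√(n−2) ≥ 2.326·√(1−0.147456) / 0.384 = 2.326·0.923333 / 0.384 = 5.5929
n−2 ≥ 31.2805  ⇒  n ≥ 33.2805
Smallest integer n = 34

34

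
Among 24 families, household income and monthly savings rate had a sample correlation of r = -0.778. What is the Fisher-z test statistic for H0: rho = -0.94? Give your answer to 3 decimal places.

z_r = atanh(-0.778) = -1.040284,  z_0 = atanh(-0.94) = -1.738049
SE = 1/√(n−3) = 1/√21 = 0.218218
z = (z_r − z_0)/SE = (-1.040284 − (-1.738049)) / 0.218218 = 0.697765 / 0.218218 = 3.198

3.198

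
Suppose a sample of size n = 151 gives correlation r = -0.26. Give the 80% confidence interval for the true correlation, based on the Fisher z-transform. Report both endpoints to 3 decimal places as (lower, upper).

(-0.355, -0.159)

Fisher z: z_r = atanh(r) = ½·ln((1+(-0.26))/(1−(-0.26))) = -0.266108
SE(z) = 1/√(n−3) = 1/√148 = 0.082199
80% ⇒ z* = 1.282; margin = 1.282·0.082199 = 0.105379
CI on z-scale: (-0.371487, -0.160729)
Back-transform: tanh(-0.371487) = -0.355292, tanh(-0.160729) = -0.159359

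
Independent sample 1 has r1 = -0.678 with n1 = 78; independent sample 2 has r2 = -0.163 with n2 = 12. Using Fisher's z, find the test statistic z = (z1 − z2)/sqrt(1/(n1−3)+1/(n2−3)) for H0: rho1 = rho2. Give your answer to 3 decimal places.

-1.874

Fisher z-transforms: z1 = atanh(-0.678) = -0.825403, z2 = atanh(-0.163) = -0.164467; difference d = -0.660936
Var(d) = 1/75 + 1/9 = 0.0133333 + 0.1111111 = 0.1244444
z = d/√Var(d) = -0.660936 / √0.1244444 = -0.660936 / 0.352767 = -1.874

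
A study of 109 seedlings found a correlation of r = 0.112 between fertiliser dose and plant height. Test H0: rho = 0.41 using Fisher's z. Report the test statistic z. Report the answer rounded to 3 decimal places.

-3.327

z_r = atanh(0.112) = 0.112472,  z_0 = atanh(0.41) = 0.435611
SE = 1/√(n−3) = 1/√106 = 0.097129
z = (z_r − z_0)/SE = (0.112472 − 0.435611) / 0.097129 = -0.323139 / 0.097129 = -3.327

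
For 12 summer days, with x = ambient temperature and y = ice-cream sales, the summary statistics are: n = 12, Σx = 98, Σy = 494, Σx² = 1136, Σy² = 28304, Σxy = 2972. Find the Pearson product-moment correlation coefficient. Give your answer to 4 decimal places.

Numerator: nΣxy − (Σx)(Σy) = 12·2972 − (98)(494) = -12748
Denominator: √[(nΣx²−(Σx)²)(nΣy²−(Σy)²)]
  nΣx²−(Σx)² = 12·1136 − 9604 = 4028;  nΣy²−(Σy)² = 12·28304 − 244036 = 95612
  √(4028·95612) = √385125136 = 19624.6054
r = -12748 / 19624.6054 = -0.6496

-0.6496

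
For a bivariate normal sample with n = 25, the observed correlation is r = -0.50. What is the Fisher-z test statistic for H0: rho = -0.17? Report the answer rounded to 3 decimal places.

-1.771

Fisher z: atanh(-0.50) = -0.549306, atanh(-0.17) = -0.171667
z = (z_r − z_0)·√(n−3) = (-0.549306 − (-0.171667))·√22 = -0.377639 · 4.690416 = -1.771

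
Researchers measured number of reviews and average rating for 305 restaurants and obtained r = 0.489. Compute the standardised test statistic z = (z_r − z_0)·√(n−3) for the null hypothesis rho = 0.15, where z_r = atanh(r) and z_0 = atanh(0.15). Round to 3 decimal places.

6.666

z_r = atanh(0.489) = 0.534745,  z_0 = atanh(0.15) = 0.151140
SE = 1/√(n−3) = 1/√302 = 0.057544
z = (z_r − z_0)/SE = (0.534745 − 0.151140) / 0.057544 = 0.383605 / 0.057544 = 6.666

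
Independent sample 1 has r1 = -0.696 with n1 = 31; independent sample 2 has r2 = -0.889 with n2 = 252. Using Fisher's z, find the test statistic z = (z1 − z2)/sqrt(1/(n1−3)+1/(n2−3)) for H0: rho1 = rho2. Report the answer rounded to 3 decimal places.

Fisher z-transforms: z1 = atanh(-0.696) = -0.859500, z2 = atanh(-0.889) = -1.417136; difference d = 0.557636
Var(d) = 1/28 + 1/249 = 0.0357143 + 0.0040161 = 0.0397304
z = d/√Var(d) = 0.557636 / √0.0397304 = 0.557636 / 0.199325 = 2.798

2.798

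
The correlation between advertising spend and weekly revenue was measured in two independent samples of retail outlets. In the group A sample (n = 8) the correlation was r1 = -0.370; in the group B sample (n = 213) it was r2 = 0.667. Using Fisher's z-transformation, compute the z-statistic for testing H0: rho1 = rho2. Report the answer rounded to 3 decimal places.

z1 = atanh(-0.370) = -0.388423,  z2 = atanh(0.667) = 0.805319
SE = √(1/(n1−3) + 1/(n2−3)) = √(1/5 + 1/210) = √(0.2000000 + 0.0047619) = √0.2047619 = 0.452506
z = (z1 − z2)/SE = (-0.388423 − 0.805319) / 0.452506 = -1.193742 / 0.452506 = -2.638

-2.638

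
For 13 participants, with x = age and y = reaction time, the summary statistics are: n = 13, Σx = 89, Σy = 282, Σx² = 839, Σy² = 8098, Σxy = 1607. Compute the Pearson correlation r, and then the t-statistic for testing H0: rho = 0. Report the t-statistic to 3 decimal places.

-1.814

Numerator: nΣxy − (Σx)(Σy) = 13·1607 − (89)(282) = -4207
Denominator: √[(nΣx²−(Σx)²)(nΣy²−(Σy)²)]
  nΣx²−(Σx)² = 13·839 − 7921 = 2986;  nΣy²−(Σy)² = 13·8098 − 79524 = 25750
  √(2986·25750) = √76889500 = 8768.6658
r = -4207 / 8768.6658 = -0.4798
t = r·√(n−2)/√(1−r²) = -0.4798·√11 / √(1−0.230208) = -1.591317 / 0.877378 = -1.814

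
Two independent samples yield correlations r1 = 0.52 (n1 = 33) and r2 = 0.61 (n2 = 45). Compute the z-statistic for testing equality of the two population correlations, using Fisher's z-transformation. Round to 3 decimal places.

-0.555

Fisher z-transforms: z1 = atanh(0.52) = 0.576340, z2 = atanh(0.61) = 0.708921; difference d = -0.132581
Var(d) = 1/30 + 1/42 = 0.0333333 + 0.0238095 = 0.0571428
z = d/√Var(d) = -0.132581 / √0.0571428 = -0.132581 / 0.239046 = -0.555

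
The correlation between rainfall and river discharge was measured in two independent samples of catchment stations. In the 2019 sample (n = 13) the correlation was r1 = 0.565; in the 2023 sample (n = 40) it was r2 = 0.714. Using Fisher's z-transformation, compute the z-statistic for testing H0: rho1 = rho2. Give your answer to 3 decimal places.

-0.716

z1 = atanh(0.565) = 0.640148,  z2 = atanh(0.714) = 0.895297
SE = √(1/(n1−3) + 1/(n2−3)) = √(1/10 + 1/37) = √(0.1000000 + 0.0270270) = √0.1270270 = 0.356408
z = (z1 − z2)/SE = (0.640148 − 0.895297) / 0.356408 = -0.255149 / 0.356408 = -0.716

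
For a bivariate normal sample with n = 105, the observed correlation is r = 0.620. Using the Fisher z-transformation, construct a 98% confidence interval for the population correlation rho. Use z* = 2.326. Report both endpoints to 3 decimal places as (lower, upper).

(0.458, 0.742)

Fisher z: z_r = atanh(r) = ½·ln((1+0.620)/(1−0.620)) = 0.725005
SE(z) = 1/√(n−3) = 1/√102 = 0.099015
98% ⇒ z* = 2.326; margin = 2.326·0.099015 = 0.230309
CI on z-scale: (0.494696, 0.955314)
Back-transform: tanh(0.494696) = 0.457936, tanh(0.955314) = 0.742179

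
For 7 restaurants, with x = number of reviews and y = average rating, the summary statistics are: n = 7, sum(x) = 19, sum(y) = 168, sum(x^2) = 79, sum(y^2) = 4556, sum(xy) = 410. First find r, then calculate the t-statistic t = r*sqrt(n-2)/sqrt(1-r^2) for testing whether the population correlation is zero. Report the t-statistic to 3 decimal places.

Numerator: nΣxy − (Σx)(Σy) = 7·410 − (19)(168) = -322
Denominator: √[(nΣx²−(Σx)²)(nΣy²−(Σy)²)]
  nΣx²−(Σx)² = 7·79 − 361 = 192;  nΣy²−(Σy)² = 7·4556 − 28224 = 3668
  √(192·3668) = √704256 = 839.1996
r = -322 / 839.1996 = -0.3837
t = r·√(n−2)/√(1−r²) = -0.3837·√5 / √(1−0.147226) = -0.857979 / 0.923458 = -0.929

-0.929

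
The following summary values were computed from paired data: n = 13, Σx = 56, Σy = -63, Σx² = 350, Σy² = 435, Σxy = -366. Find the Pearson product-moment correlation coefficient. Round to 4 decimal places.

-0.7966

S_xy = nΣxy − ΣxΣy = 13·(-366) − 56·(-63) = -4758 − (-3528) = -1230
S_xx = nΣx² − (Σx)² = 13·350 − 56² = 4550 − 3136 = 1414
S_yy = nΣy² − (Σy)² = 13·435 − (-63)² = 5655 − 3969 = 1686
r = S_xy / √(S_xx·S_yy) = -1230 / √(1414·1686) = -1230 / √2384004 = -1230 / 1544.0220 = -0.7966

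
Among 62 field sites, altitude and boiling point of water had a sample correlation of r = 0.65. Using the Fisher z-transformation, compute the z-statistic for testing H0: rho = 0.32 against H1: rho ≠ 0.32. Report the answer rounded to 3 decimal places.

z_r = atanh(0.65) = 0.775299,  z_0 = atanh(0.32) = 0.331647
SE = 1/√(n−3) = 1/√59 = 0.130189
z = (z_r − z_0)/SE = (0.775299 − 0.331647) / 0.130189 = 0.443652 / 0.130189 = 3.408

3.408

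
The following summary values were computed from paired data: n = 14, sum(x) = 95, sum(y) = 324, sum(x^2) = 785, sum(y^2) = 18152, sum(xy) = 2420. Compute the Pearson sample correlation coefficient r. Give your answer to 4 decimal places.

Numerator: nΣxy − (Σx)(Σy) = 14·2420 − (95)(324) = 3100
Denominator: √[(nΣx²−(Σx)²)(nΣy²−(Σy)²)]
  nΣx²−(Σx)² = 14·785 − 9025 = 1965;  nΣy²−(Σy)² = 14·18152 − 104976 = 149152
  √(1965·149152) = √293083680 = 17119.6869
r = 3100 / 17119.6869 = 0.1811

0.1811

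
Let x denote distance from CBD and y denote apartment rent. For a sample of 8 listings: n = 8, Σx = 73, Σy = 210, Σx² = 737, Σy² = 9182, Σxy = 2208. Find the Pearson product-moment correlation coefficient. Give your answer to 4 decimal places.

Numerator: nΣxy − (Σx)(Σy) = 8·2208 − (73)(210) = 2334
Denominator: √[(nΣx²−(Σx)²)(nΣy²−(Σy)²)]
  nΣx²−(Σx)² = 8·737 − 5329 = 567;  nΣy²−(Σy)² = 8·9182 − 44100 = 29356
  √(567·29356) = √16644852 = 4079.8103
r = 2334 / 4079.8103 = 0.5721

0.5721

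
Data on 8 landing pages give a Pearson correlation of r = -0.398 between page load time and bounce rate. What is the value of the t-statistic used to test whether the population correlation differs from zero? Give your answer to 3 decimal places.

t = r·√(n−2) / √(1−r²) with r = -0.398, n = 8
  = -0.398·√6 / √(1 − 0.158404)
  = -0.398·2.449490 / 0.917385
  = -0.974897 / 0.917385 = -1.063

-1.063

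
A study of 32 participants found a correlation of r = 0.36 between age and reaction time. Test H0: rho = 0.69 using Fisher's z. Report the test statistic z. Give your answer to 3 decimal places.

z_r = atanh(0.36) = 0.376886,  z_0 = atanh(0.69) = 0.847956
SE = 1/√(n−3) = 1/√29 = 0.185695
z = (z_r − z_0)/SE = (0.376886 − 0.847956) / 0.185695 = -0.471070 / 0.185695 = -2.537

-2.537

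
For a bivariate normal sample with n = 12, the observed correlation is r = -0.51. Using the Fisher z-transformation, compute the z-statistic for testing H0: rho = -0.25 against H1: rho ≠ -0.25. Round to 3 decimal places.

Fisher z: atanh(-0.51) = -0.562730, atanh(-0.25) = -0.255413
z = (z_r − z_0)·√(n−3) = (-0.562730 − (-0.255413))·√9 = -0.307317 · 3.000000 = -0.922

-0.922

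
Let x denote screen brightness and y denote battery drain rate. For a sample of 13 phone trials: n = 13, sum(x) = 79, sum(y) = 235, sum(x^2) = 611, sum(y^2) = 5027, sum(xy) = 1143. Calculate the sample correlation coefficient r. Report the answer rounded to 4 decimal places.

Numerator: nΣxy − (Σx)(Σy) = 13·1143 − (79)(235) = -3706
Denominator: √[(nΣx²−(Σx)²)(nΣy²−(Σy)²)]
  nΣx²−(Σx)² = 13·611 − 6241 = 1702;  nΣy²−(Σy)² = 13·5027 − 55225 = 10126
  √(1702·10126) = √17234452 = 4151.4398
r = -3706 / 4151.4398 = -0.8927

-0.8927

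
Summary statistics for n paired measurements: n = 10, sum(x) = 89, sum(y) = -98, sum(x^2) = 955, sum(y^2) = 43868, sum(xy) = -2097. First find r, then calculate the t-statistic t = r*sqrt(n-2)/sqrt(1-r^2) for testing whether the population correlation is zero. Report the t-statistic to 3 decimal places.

-1.479

Numerator: nΣxy − (Σx)(Σy) = 10·(-2097) − (89)(-98) = -12248
Denominator: √[(nΣx²−(Σx)²)(nΣy²−(Σy)²)]
  nΣx²−(Σx)² = 10·955 − 7921 = 1629;  nΣy²−(Σy)² = 10·43868 − 9604 = 429076
  √(1629·429076) = √698964804 = 26437.9425
r = -12248 / 26437.9425 = -0.4633
t = r·√(n−2)/√(1−r²) = -0.4633·√8 / √(1−0.214647) = -1.310410 / 0.886201 = -1.479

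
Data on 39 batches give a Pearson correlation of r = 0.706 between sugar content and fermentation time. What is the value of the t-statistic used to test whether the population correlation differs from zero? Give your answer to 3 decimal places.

6.064

1 − r² = 1 − 0.498436 = 0.501564;  √(1−r²) = 0.708212
√(n−2) = √37 = 6.082763
t = r·√(n−2)/√(1−r²) = 0.706 · 6.082763 / 0.708212 = 6.064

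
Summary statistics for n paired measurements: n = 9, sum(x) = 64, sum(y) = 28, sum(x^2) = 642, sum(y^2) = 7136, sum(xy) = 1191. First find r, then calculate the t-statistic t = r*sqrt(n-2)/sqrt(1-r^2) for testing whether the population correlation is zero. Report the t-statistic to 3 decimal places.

S_xy = nΣxy − ΣxΣy = 9·1191 − 64·28 = 10719 − 1792 = 8927
S_xx = nΣx² − (Σx)² = 9·642 − 64² = 5778 − 4096 = 1682
S_yy = nΣy² − (Σy)² = 9·7136 − 28² = 64224 − 784 = 63440
r = S_xy / √(S_xx·S_yy) = 8927 / √(1682·63440) = 8927 / √106706080 = 8927 / 10329.8635 = 0.8642
t = r·√(n−2)/√(1−r²) = 0.8642·√7 / √(1−0.746842) = 2.286458 / 0.503148 = 4.544

4.544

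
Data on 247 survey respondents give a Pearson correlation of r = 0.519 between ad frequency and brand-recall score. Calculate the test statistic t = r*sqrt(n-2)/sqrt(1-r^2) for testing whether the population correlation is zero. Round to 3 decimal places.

t = r·√(n−2) / √(1−r²) with r = 0.519, n = 247
  = 0.519·√245 / √(1 − 0.269361)
  = 0.519·15.652476 / 0.854774
  = 8.123635 / 0.854774 = 9.504

9.504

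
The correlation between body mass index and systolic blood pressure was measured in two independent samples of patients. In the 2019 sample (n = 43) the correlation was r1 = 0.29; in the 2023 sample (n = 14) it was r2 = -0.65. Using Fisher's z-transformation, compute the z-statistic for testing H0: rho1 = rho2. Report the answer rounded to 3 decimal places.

3.154

z1 = atanh(0.29) = 0.298566,  z2 = atanh(-0.65) = -0.775299
SE = √(1/(n1−3) + 1/(n2−3)) = √(1/40 + 1/11) = √(0.0250000 + 0.0909091) = √0.1159091 = 0.340454
z = (z1 − z2)/SE = (0.298566 − (-0.775299)) / 0.340454 = 1.073865 / 0.340454 = 3.154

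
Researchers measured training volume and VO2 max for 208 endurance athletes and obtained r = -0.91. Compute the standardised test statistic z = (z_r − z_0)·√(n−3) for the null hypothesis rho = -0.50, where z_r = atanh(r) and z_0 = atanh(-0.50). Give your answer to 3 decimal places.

Fisher z: atanh(-0.91) = -1.527524, atanh(-0.50) = -0.549306
z = (z_r − z_0)·√(n−3) = (-1.527524 − (-0.549306))·√205 = -0.978218 · 14.317821 = -14.006

-14.006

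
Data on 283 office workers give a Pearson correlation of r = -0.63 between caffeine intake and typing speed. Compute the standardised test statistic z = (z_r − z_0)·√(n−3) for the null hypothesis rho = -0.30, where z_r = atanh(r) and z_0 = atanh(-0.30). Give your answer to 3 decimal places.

-7.227

Fisher z: atanh(-0.63) = -0.741416, atanh(-0.30) = -0.309520
z = (z_r − z_0)·√(n−3) = (-0.741416 − (-0.309520))·√280 = -0.431896 · 16.733201 = -7.227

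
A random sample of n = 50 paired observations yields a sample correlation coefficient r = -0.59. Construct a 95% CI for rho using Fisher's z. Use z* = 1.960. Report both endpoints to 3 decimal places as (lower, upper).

Fisher z: z_r = atanh(r) = ½·ln((1+(-0.59))/(1−(-0.59))) = -0.677666
SE(z) = 1/√(n−3) = 1/√47 = 0.145865
95% ⇒ z* = 1.960; margin = 1.960·0.145865 = 0.285895
CI on z-scale: (-0.963561, -0.391771)
Back-transform: tanh(-0.963561) = -0.745861, tanh(-0.391771) = -0.372886

(-0.746, -0.373)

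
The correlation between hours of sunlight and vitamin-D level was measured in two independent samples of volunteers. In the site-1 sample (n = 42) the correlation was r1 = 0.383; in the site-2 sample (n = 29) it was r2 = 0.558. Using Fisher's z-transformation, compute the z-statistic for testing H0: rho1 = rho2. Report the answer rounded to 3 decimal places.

Fisher z-transforms: z1 = atanh(0.383) = 0.403571, z2 = atanh(0.558) = 0.629924; difference d = -0.226353
Var(d) = 1/39 + 1/26 = 0.0256410 + 0.0384615 = 0.0641025
z = d/√Var(d) = -0.226353 / √0.0641025 = -0.226353 / 0.253185 = -0.894

-0.894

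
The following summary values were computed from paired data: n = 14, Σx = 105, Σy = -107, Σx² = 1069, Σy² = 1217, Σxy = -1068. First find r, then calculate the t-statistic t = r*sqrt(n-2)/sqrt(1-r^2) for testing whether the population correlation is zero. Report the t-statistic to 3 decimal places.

-4.494

S_xy = nΣxy − ΣxΣy = 14·(-1068) − 105·(-107) = -14952 − (-11235) = -3717
S_xx = nΣx² − (Σx)² = 14·1069 − 105² = 14966 − 11025 = 3941
S_yy = nΣy² − (Σy)² = 14·1217 − (-107)² = 17038 − 11449 = 5589
r = S_xy / √(S_xx·S_yy) = -3717 / √(3941·5589) = -3717 / √22026249 = -3717 / 4693.2131 = -0.7920
t = r·√(n−2)/√(1−r²) = -0.7920·√12 / √(1−0.627264) = -2.743568 / 0.610521 = -4.494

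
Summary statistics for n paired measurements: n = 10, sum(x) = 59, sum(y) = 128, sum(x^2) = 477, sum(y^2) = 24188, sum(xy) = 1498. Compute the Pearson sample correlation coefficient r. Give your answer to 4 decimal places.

0.4357

Numerator: nΣxy − (Σx)(Σy) = 10·1498 − (59)(128) = 7428
Denominator: √[(nΣx²−(Σx)²)(nΣy²−(Σy)²)]
  nΣx²−(Σx)² = 10·477 − 3481 = 1289;  nΣy²−(Σy)² = 10·24188 − 16384 = 225496
  √(1289·225496) = √290664344 = 17048.8810
r = 7428 / 17048.8810 = 0.4357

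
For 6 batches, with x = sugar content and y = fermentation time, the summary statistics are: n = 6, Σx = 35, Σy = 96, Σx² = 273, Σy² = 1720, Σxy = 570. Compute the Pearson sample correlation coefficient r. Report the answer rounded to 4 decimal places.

Numerator: nΣxy − (Σx)(Σy) = 6·570 − (35)(96) = 60
Denominator: √[(nΣx²−(Σx)²)(nΣy²−(Σy)²)]
  nΣx²−(Σx)² = 6·273 − 1225 = 413;  nΣy²−(Σy)² = 6·1720 − 9216 = 1104
  √(413·1104) = √455952 = 675.2422
r = 60 / 675.2422 = 0.0889

0.0889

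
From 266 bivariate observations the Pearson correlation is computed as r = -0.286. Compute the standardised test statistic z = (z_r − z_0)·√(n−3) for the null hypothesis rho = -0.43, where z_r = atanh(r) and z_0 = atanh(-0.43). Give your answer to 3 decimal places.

Fisher z: atanh(-0.286) = -0.294204, atanh(-0.43) = -0.459897
z = (z_r − z_0)·√(n−3) = (-0.294204 − (-0.459897))·√263 = 0.165693 · 16.217275 = 2.687

2.687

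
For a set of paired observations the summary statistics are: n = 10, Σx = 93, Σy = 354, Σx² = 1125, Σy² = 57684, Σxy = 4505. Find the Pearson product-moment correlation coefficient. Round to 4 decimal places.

Numerator: nΣxy − (Σx)(Σy) = 10·4505 − (93)(354) = 12128
Denominator: √[(nΣx²−(Σx)²)(nΣy²−(Σy)²)]
  nΣx²−(Σx)² = 10·1125 − 8649 = 2601;  nΣy²−(Σy)² = 10·57684 − 125316 = 451524
  √(2601·451524) = √1174413924 = 34269.7231
r = 12128 / 34269.7231 = 0.3539

0.3539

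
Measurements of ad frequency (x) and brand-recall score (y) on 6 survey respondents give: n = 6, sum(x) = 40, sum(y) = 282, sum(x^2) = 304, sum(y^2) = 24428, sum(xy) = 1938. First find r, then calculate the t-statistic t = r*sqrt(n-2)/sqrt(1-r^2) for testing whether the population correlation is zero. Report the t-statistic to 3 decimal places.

0.180

S_xy = nΣxy − ΣxΣy = 6·1938 − 40·282 = 11628 − 11280 = 348
S_xx = nΣx² − (Σx)² = 6·304 − 40² = 1824 − 1600 = 224
S_yy = nΣy² − (Σy)² = 6·24428 − 282² = 146568 − 79524 = 67044
r = S_xy / √(S_xx·S_yy) = 348 / √(224·67044) = 348 / √15017856 = 348 / 3875.2879 = 0.0898
t = r·√(n−2)/√(1−r²) = 0.0898·√4 / √(1−0.008064) = 0.179600 / 0.995960 = 0.180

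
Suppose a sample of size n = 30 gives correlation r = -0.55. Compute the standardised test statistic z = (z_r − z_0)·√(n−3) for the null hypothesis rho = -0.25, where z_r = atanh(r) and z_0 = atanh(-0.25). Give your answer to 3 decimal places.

Fisher z: atanh(-0.55) = -0.618381, atanh(-0.25) = -0.255413
z = (z_r − z_0)·√(n−3) = (-0.618381 − (-0.255413))·√27 = -0.362968 · 5.196152 = -1.886

-1.886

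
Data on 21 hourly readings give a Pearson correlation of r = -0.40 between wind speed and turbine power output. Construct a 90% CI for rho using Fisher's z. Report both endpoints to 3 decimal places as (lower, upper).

z_r = atanh(-0.40) = -0.423649;  SE = 1/√(n−3) = 1/√18 = 0.235702
z-limits: -0.423649 ± 1.645·0.235702 = -0.423649 ± 0.387730 = [-0.811379, -0.035919]
ρ-limits: (tanh -0.811379, tanh -0.035919) = (-0.670, -0.036)

(-0.670, -0.036)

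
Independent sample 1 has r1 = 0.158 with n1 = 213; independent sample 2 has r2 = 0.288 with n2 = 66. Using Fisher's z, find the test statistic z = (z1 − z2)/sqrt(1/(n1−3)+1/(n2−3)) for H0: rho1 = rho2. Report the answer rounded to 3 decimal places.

-0.954

z1 = atanh(0.158) = 0.159335,  z2 = atanh(0.288) = 0.296384
SE = √(1/(n1−3) + 1/(n2−3)) = √(1/210 + 1/63) = √(0.0047619 + 0.0158730) = √0.0206349 = 0.143649
z = (z1 − z2)/SE = (0.159335 − 0.296384) / 0.143649 = -0.137049 / 0.143649 = -0.954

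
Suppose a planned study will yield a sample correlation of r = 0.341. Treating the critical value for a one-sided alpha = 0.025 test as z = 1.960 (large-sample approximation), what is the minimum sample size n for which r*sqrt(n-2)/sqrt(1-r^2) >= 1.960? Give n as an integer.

r√(n−2)/√(1−r²) ≥ 1.960  ⇔  n−2 ≥ (1.960)²·(1−r²)/r²
(1−r²)/r² = (1−0.116281)/0.116281 = 7.5999
n ≥ 2 + 3.8416·7.5999 = 2 + 29.1958 = 31.1958
⌈31.1958⌉ = 32

32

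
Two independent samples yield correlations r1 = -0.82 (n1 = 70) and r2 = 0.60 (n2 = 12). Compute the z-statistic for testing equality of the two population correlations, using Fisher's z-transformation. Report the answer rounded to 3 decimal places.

z1 = atanh(-0.82) = -1.156817,  z2 = atanh(0.60) = 0.693147
SE = √(1/(n1−3) + 1/(n2−3)) = √(1/67 + 1/9) = √(0.0149254 + 0.1111111) = √0.1260365 = 0.355016
z = (z1 − z2)/SE = (-1.156817 − 0.693147) / 0.355016 = -1.849964 / 0.355016 = -5.211

-5.211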